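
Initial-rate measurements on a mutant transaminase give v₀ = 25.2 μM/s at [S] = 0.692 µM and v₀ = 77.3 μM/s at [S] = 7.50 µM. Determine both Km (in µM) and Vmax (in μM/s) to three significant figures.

In reciprocal form, 1/v = (Km/Vmax)·(1/[S]) + 1/Vmax. The two points give (1/[S], 1/v) = (1.445, 0.03968) and (0.1333, 0.01294).
Slope = (0.03968 − 0.01294)/(1.445 − 0.1333) = 0.02039; intercept = 0.03968 − 0.02039×1.445 = 0.01022.
Vmax = 1/intercept = 97.9 μM/s; Km = slope × Vmax = 0.02039 × 97.9 = 2.00 µM.

Km = 2.00 µM; Vmax = 97.9 μM/s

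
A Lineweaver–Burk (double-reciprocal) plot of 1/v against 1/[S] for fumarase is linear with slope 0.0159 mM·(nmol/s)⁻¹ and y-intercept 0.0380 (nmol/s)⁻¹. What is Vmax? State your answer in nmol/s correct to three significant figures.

The y-intercept of a Lineweaver–Burk plot equals 1/Vmax, so Vmax = 1/0.0380 = 26.3 nmol/s.

26.3 nmol/s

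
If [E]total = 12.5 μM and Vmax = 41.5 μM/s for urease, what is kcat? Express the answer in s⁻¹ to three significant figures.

3.32 s⁻¹

kcat = Vmax/[E]total = 41.5 μM/s / 12.5 μM = 3.32 s⁻¹.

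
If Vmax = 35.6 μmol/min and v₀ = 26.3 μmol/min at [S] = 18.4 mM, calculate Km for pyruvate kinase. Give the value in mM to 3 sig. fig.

From v = Vmax[S]/(Km+[S]), Km = [S](Vmax − v)/v.
Km = 18.4 × (35.6 − 26.3) / 26.3 = 171.1/26.3 = 6.51 mM.

6.51 mM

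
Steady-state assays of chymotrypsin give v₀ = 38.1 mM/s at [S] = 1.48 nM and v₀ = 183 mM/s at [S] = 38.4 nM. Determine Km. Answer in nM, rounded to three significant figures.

In reciprocal form, 1/v = (Km/Vmax)·(1/[S]) + 1/Vmax. The two points give (1/[S], 1/v) = (0.6757, 0.02625) and (0.02604, 0.005464).
Slope = (0.02625 − 0.005464)/(0.6757 − 0.02604) = 0.03199; intercept = 0.02625 − 0.03199×0.6757 = 0.004631.
Vmax = 1/intercept = 216 mM/s; Km = slope × Vmax = 0.03199 × 216 = 6.91 nM.

6.91 nM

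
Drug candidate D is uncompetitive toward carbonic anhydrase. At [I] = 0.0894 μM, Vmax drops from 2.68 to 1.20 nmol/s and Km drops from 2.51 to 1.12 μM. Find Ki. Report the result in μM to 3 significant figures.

Uncompetitive: Vmax,app = Vmax/α (and Km,app = Km/α) with α = 1 + [I]/Ki.
α = Vmax/Vmax,app = 2.68/1.20 = 2.233.
Since α = 1 + [I]/Ki, [I]/Ki = 2.233 − 1 = 1.233 and Ki = 0.0894/1.233 = 0.0725 μM.

0.0725 μM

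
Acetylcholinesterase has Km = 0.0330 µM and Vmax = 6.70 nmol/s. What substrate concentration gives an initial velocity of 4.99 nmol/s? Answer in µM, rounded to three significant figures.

Rearranging v = Vmax[S]/(Km+[S]) gives [S] = Km·v/(Vmax − v).
[S] = 0.0330 × 4.99 / (6.70 − 4.99) = 0.1647/1.710 = 0.0963 µM.

0.0963 µM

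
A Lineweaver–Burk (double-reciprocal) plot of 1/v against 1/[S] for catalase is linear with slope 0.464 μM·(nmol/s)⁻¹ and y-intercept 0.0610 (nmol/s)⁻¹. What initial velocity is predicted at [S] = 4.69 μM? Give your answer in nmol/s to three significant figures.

6.25 nmol/s

The y-intercept is 1/Vmax, so Vmax = 1/0.0610 = 16.4 nmol/s.
The slope is Km/Vmax, so Km = 0.464 × 16.4 = 7.61 μM.
Then v = 16.4 × 4.69/(7.61 + 4.69) = 6.25 nmol/s.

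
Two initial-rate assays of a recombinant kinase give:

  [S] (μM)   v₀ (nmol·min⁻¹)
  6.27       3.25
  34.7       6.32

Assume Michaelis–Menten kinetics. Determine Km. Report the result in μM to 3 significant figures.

9.13 μM

In reciprocal form, 1/v = (Km/Vmax)·(1/[S]) + 1/Vmax. The two points give (1/[S], 1/v) = (0.1595, 0.3077) and (0.02882, 0.1582).
Slope = (0.3077 − 0.1582)/(0.1595 − 0.02882) = 1.144; intercept = 0.3077 − 1.144×0.1595 = 0.1253.
Vmax = 1/intercept = 7.98 nmol·min⁻¹; Km = slope × Vmax = 1.144 × 7.98 = 9.13 μM.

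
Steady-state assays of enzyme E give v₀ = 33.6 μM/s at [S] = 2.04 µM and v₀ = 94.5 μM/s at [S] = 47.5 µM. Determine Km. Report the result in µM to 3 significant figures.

In reciprocal form, 1/v = (Km/Vmax)·(1/[S]) + 1/Vmax. The two points give (1/[S], 1/v) = (0.4902, 0.02976) and (0.02105, 0.01058).
Slope = (0.02976 − 0.01058)/(0.4902 − 0.02105) = 0.04088; intercept = 0.02976 − 0.04088×0.4902 = 0.009721.
Vmax = 1/intercept = 103 μM/s; Km = slope × Vmax = 0.04088 × 103 = 4.21 µM.

4.21 µM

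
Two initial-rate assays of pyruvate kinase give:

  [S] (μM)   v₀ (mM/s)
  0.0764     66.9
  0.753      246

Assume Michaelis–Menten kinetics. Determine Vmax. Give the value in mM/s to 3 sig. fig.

353 mM/s

In reciprocal form, 1/v = (Km/Vmax)·(1/[S]) + 1/Vmax. The two points give (1/[S], 1/v) = (13.09, 0.01495) and (1.328, 0.004065).
Slope = (0.01495 − 0.004065)/(13.09 − 1.328) = 0.0009253; intercept = 0.01495 − 0.0009253×13.09 = 0.002836.
Vmax = 1/intercept = 353 mM/s; Km = slope × Vmax = 0.0009253 × 353 = 0.326 μM.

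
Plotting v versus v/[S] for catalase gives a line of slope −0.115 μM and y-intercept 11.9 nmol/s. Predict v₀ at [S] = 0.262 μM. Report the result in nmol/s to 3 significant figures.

In the Eadie–Hofstee form v = Vmax − Km·(v/[S]), the slope is −Km and the intercept is Vmax, so Km = 0.115 μM and Vmax = 11.9 nmol/s.
v = 11.9 × 0.262/(0.115 + 0.262) = 8.27 nmol/s.

8.27 nmol/s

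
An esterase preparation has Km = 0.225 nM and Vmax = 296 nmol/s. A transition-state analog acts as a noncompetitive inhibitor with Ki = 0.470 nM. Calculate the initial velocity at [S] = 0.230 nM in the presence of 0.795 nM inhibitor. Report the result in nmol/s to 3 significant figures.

With α = 1 + [I]/Ki = 1 + 0.795/0.470 = 2.691, the noncompetitive rate law is v = (Vmax/α)·[S] / (Km + [S]).
v = (296/2.691)×0.230 / (0.225 + 0.230) = 25.29/0.4550 = 55.6 nmol/s.

55.6 nmol/s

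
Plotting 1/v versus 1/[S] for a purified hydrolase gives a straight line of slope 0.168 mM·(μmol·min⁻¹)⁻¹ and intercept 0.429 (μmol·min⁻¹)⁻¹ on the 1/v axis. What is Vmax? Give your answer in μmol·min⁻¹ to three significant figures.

The y-intercept of a Lineweaver–Burk plot equals 1/Vmax, so Vmax = 1/0.429 = 2.33 μmol·min⁻¹.

2.33 μmol·min⁻¹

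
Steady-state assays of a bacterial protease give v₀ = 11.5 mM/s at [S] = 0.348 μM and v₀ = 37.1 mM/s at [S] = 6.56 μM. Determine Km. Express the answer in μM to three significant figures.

0.935 μM

From v = Vmax[S]/(Km+[S]), each point gives Vmax = v(Km+[S])/[S].
Equating: 11.5(Km+0.348)/0.348 = 37.1(Km+6.56)/6.56.
33.05·Km + 11.5 = 5.655·Km + 37.1, so (33.05 − 5.655)·Km = 37.1 − 11.5.
Km = 25.60/27.39 = 0.935 μM; then Vmax = 11.5(0.935+0.348)/0.348 = 42.4 mM/s.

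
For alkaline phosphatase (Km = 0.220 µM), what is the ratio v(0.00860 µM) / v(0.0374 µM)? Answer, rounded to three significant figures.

Since Vmax cancels, v₂/v₁ = [S]₂(Km+[S]₁) / [S]₁(Km+[S]₂).
= 0.00860×(0.220+0.0374) / (0.0374×(0.220+0.00860)) = 0.002214/0.008550 = 0.259.

0.259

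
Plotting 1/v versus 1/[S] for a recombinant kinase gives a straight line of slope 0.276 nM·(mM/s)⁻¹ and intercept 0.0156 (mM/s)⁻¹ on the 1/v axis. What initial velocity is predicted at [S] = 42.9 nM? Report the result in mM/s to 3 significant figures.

The y-intercept is 1/Vmax, so Vmax = 1/0.0156 = 64.1 mM/s.
The slope is Km/Vmax, so Km = 0.276 × 64.1 = 17.7 nM.
Then v = 64.1 × 42.9/(17.7 + 42.9) = 45.4 mM/s.

45.4 mM/s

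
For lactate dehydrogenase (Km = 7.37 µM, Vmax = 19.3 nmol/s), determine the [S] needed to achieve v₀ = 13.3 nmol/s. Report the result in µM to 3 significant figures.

The required fractional saturation is v/Vmax = 13.3/19.3 = 0.6891.
Then [S]/(Km+[S]) = 0.6891 ⇒ [S] = 7.37 × 0.6891/(1 − 0.6891) = 16.3 µM.

16.3 µM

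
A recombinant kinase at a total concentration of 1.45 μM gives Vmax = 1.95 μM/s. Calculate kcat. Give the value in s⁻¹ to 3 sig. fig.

kcat = Vmax/[E]total = 1.95 μM/s / 1.45 μM = 1.34 s⁻¹.

1.34 s⁻¹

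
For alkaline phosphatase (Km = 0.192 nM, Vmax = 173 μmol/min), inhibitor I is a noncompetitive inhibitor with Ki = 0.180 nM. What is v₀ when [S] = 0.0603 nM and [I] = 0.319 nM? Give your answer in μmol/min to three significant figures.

With α = 1 + [I]/Ki = 1 + 0.319/0.180 = 2.772, the noncompetitive rate law is v = (Vmax/α)·[S] / (Km + [S]).
v = (173/2.772)×0.0603 / (0.192 + 0.0603) = 3.763/0.2523 = 14.9 μmol/min.

14.9 μmol/min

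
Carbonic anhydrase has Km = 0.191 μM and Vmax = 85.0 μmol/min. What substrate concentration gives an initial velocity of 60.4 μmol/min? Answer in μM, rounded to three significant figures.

0.469 μM

Rearranging v = Vmax[S]/(Km+[S]) gives [S] = Km·v/(Vmax − v).
[S] = 0.191 × 60.4 / (85.0 − 60.4) = 11.54/24.60 = 0.469 μM.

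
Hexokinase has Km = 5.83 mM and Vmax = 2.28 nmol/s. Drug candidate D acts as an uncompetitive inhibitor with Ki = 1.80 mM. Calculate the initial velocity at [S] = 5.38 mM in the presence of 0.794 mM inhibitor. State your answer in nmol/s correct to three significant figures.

0.903 nmol/s

α = 1 + [I]/Ki = 1 + 0.794/1.80 = 1.441.
For an uncompetitive inhibitor, both parameters are divided by α, giving Vmax/α and Km/α: Km,app = 4.05 mM, Vmax,app = 1.58 nmol/s.
v = Vmax,app·[S]/(Km,app + [S]) = 1.58 × 5.38/(4.05 + 5.38) = 0.903 nmol/s.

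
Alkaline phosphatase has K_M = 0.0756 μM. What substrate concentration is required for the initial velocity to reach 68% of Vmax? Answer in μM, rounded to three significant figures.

v/Vmax = [S]/(Km+[S]) = 0.68, so [S] = Km·0.68/(1 − 0.68) = 0.0756 × 2.125.
[S] = 0.161 μM.

0.161 μM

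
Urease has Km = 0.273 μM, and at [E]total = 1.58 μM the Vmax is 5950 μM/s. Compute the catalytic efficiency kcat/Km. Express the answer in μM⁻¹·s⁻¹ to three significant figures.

13800 μM⁻¹·s⁻¹

kcat = Vmax/[E]total = 5950/1.58 = 3770 s⁻¹.
kcat/Km = 3770/0.273 = 13800 μM⁻¹·s⁻¹.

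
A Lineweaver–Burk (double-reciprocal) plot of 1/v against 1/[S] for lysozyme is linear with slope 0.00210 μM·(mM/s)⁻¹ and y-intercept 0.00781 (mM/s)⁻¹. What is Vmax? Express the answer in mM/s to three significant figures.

The y-intercept of a Lineweaver–Burk plot equals 1/Vmax, so Vmax = 1/0.00781 = 128 mM/s.

128 mM/s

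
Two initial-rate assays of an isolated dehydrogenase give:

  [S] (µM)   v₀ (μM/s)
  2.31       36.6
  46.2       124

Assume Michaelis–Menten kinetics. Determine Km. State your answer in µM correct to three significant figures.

From v = Vmax[S]/(Km+[S]), each point gives Vmax = v(Km+[S])/[S].
Equating: 36.6(Km+2.31)/2.31 = 124(Km+46.2)/46.2.
15.84·Km + 36.6 = 2.684·Km + 124, so (15.84 − 2.684)·Km = 124 − 36.6.
Km = 87.40/13.16 = 6.64 µM; then Vmax = 36.6(6.64+2.31)/2.31 = 142 μM/s.

6.64 µM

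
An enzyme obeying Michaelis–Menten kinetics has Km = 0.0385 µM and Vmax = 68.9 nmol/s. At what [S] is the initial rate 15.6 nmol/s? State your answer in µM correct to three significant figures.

0.0113 µM

Rearranging v = Vmax[S]/(Km+[S]) gives [S] = Km·v/(Vmax − v).
[S] = 0.0385 × 15.6 / (68.9 − 15.6) = 0.6006/53.30 = 0.0113 µM.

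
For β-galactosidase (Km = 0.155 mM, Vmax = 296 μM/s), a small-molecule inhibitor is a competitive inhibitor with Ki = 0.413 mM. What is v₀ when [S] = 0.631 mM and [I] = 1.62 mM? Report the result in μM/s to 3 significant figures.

α = 1 + [I]/Ki = 1 + 1.62/0.413 = 4.923.
For a competitive inhibitor, Vmax is unchanged and the apparent Km becomes α·Km: Km,app = 0.763 mM, Vmax,app = 296 μM/s.
v = Vmax,app·[S]/(Km,app + [S]) = 296 × 0.631/(0.763 + 0.631) = 134 μM/s.

134 μM/s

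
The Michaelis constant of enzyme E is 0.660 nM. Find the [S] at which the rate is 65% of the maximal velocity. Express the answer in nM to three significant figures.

1.23 nM

v/Vmax = [S]/(Km+[S]) = 0.65, so [S] = Km·0.65/(1 − 0.65) = 0.660 × 1.857.
[S] = 1.23 nM.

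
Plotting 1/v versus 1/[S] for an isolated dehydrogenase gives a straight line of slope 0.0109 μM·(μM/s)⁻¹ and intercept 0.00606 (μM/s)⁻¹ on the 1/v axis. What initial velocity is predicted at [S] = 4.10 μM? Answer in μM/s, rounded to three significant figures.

115 μM/s

The y-intercept is 1/Vmax, so Vmax = 1/0.00606 = 165 μM/s.
The slope is Km/Vmax, so Km = 0.0109 × 165 = 1.80 μM.
Then v = 165 × 4.10/(1.80 + 4.10) = 115 μM/s.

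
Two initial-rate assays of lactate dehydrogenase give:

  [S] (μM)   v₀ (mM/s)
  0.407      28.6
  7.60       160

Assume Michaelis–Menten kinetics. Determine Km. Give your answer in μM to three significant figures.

In reciprocal form, 1/v = (Km/Vmax)·(1/[S]) + 1/Vmax. The two points give (1/[S], 1/v) = (2.457, 0.03497) and (0.1316, 0.006250).
Slope = (0.03497 − 0.006250)/(2.457 − 0.1316) = 0.01235; intercept = 0.03497 − 0.01235×2.457 = 0.004625.
Vmax = 1/intercept = 216 mM/s; Km = slope × Vmax = 0.01235 × 216 = 2.67 μM.

2.67 μM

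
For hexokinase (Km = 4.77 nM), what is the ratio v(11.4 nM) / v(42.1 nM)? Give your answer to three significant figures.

0.785

The fractional saturations are [S]/(Km+[S]) = 42.1/46.87 = 0.8982 and 11.4/16.17 = 0.7050.
v₂/v₁ is just their ratio: 0.7050/0.8982 = 0.785.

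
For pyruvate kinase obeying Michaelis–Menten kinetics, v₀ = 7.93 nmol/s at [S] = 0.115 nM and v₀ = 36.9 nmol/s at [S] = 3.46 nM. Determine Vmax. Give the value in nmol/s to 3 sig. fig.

42.2 nmol/s

From v = Vmax[S]/(Km+[S]), each point gives Vmax = v(Km+[S])/[S].
Equating: 7.93(Km+0.115)/0.115 = 36.9(Km+3.46)/3.46.
68.96·Km + 7.93 = 10.66·Km + 36.9, so (68.96 − 10.66)·Km = 36.9 − 7.93.
Km = 28.97/58.29 = 0.497 nM; then Vmax = 7.93(0.497+0.115)/0.115 = 42.2 nmol/s.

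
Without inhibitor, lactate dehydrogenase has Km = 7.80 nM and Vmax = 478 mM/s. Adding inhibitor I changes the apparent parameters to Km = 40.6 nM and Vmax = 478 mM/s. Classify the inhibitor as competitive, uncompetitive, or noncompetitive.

Km increases (7.80 → 40.6 nM) while Vmax is unchanged — the hallmark of competitive inhibition.

competitive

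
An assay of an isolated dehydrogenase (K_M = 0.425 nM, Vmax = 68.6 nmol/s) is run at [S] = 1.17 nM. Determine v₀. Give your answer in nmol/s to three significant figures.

[S]/(Km+[S]) = 1.17/1.595 = 0.7335, the fractional saturation.
v = 0.7335 × Vmax = 0.7335 × 68.6 = 50.3 nmol/s.

50.3 nmol/s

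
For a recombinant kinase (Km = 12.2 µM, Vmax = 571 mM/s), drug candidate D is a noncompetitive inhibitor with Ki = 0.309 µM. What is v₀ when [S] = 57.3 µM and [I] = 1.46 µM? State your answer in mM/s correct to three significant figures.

With α = 1 + [I]/Ki = 1 + 1.46/0.309 = 5.725, the noncompetitive rate law is v = (Vmax/α)·[S] / (Km + [S]).
v = (571/5.725)×57.3 / (12.2 + 57.3) = 5715/69.50 = 82.2 mM/s.

82.2 mM/s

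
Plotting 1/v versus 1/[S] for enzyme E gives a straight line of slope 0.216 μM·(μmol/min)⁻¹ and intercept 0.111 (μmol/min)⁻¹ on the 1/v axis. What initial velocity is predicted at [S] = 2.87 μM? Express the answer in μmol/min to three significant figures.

The y-intercept is 1/Vmax, so Vmax = 1/0.111 = 9.01 μmol/min.
The slope is Km/Vmax, so Km = 0.216 × 9.01 = 1.95 μM.
Then v = 9.01 × 2.87/(1.95 + 2.87) = 5.37 μmol/min.

5.37 μmol/min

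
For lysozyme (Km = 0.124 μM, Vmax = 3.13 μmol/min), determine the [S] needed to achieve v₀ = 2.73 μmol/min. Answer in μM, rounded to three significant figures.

0.846 μM

The required fractional saturation is v/Vmax = 2.73/3.13 = 0.8722.
Then [S]/(Km+[S]) = 0.8722 ⇒ [S] = 0.124 × 0.8722/(1 − 0.8722) = 0.846 μM.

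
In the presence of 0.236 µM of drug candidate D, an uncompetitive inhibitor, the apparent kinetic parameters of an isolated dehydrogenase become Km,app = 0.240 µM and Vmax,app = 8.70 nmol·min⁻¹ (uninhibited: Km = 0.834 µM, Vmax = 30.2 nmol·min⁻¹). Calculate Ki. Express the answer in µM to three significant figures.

0.0955 µM

Uncompetitive: Vmax,app = Vmax/α (and Km,app = Km/α) with α = 1 + [I]/Ki.
α = Vmax/Vmax,app = 30.2/8.70 = 3.471.
Ki = [I]/(α − 1) = 0.236/2.471 = 0.0955 µM.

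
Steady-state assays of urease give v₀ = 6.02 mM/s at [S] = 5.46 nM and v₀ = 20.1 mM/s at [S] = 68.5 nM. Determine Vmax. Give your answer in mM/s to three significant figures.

25.2 mM/s

In reciprocal form, 1/v = (Km/Vmax)·(1/[S]) + 1/Vmax. The two points give (1/[S], 1/v) = (0.1832, 0.1661) and (0.01460, 0.04975).
Slope = (0.1661 − 0.04975)/(0.1832 − 0.01460) = 0.6904; intercept = 0.1661 − 0.6904×0.1832 = 0.03967.
Vmax = 1/intercept = 25.2 mM/s; Km = slope × Vmax = 0.6904 × 25.2 = 17.4 nM.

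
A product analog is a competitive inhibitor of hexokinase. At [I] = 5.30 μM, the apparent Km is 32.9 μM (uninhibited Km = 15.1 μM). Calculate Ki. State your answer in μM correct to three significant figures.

Competitive: Km,app = α·Km with α = 1 + [I]/Ki.
α = Km,app/Km = 32.9/15.1 = 2.179.
Ki = [I]/(α − 1) = 5.30/1.179 = 4.50 μM.

4.50 μM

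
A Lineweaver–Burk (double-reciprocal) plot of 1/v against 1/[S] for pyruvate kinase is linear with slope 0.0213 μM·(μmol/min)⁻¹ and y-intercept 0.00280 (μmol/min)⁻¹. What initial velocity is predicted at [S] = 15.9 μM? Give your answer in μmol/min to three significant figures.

The y-intercept is 1/Vmax, so Vmax = 1/0.00280 = 357 μmol/min.
The slope is Km/Vmax, so Km = 0.0213 × 357 = 7.61 μM.
Then v = 357 × 15.9/(7.61 + 15.9) = 242 μmol/min.

242 μmol/min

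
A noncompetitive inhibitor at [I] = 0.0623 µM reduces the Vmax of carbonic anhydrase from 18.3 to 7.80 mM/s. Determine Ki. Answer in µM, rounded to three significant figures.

Noncompetitive: Vmax,app = Vmax/α with α = 1 + [I]/Ki.
α = Vmax/Vmax,app = 18.3/7.80 = 2.346.
Ki = [I]/(α − 1) = 0.0623/1.346 = 0.0463 µM.

0.0463 µM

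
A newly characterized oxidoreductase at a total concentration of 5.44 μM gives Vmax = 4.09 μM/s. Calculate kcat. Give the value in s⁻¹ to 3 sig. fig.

0.752 s⁻¹

kcat = Vmax/[E]total = 4.09 μM/s / 5.44 μM = 0.752 s⁻¹.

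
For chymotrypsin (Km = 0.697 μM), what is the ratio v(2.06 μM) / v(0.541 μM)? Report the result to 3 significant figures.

1.71

The fractional saturations are [S]/(Km+[S]) = 0.541/1.238 = 0.4370 and 2.06/2.757 = 0.7472.
v₂/v₁ is just their ratio: 0.7472/0.4370 = 1.71.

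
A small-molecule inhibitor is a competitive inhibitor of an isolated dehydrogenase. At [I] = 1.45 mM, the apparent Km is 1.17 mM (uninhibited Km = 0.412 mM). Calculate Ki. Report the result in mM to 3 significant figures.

Competitive: Km,app = α·Km with α = 1 + [I]/Ki.
α = Km,app/Km = 1.17/0.412 = 2.840.
Ki = [I]/(α − 1) = 1.45/1.840 = 0.788 mM.

0.788 mM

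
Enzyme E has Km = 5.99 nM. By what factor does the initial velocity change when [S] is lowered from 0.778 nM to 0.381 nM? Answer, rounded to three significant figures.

Since Vmax cancels, v₂/v₁ = [S]₂(Km+[S]₁) / [S]₁(Km+[S]₂).
= 0.381×(5.99+0.778) / (0.778×(5.99+0.381)) = 2.579/4.957 = 0.520.

0.520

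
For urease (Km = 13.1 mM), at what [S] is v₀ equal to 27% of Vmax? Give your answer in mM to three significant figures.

v/Vmax = [S]/(Km+[S]) = 0.27, so [S] = Km·0.27/(1 − 0.27) = 13.1 × 0.3699.
[S] = 4.85 mM.

4.85 mM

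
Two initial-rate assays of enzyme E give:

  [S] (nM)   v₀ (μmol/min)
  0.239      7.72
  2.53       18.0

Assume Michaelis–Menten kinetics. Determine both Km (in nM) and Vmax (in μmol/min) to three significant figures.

From v = Vmax[S]/(Km+[S]), each point gives Vmax = v(Km+[S])/[S].
Equating: 7.72(Km+0.239)/0.239 = 18.0(Km+2.53)/2.53.
32.30·Km + 7.72 = 7.115·Km + 18.0, so (32.30 − 7.115)·Km = 18.0 − 7.72.
Km = 10.28/25.19 = 0.408 nM; then Vmax = 7.72(0.408+0.239)/0.239 = 20.9 μmol/min.

Km = 0.408 nM; Vmax = 20.9 μmol/min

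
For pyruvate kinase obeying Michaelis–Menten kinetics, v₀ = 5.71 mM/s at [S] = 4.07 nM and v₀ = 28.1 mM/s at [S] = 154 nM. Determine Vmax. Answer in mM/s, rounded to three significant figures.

In reciprocal form, 1/v = (Km/Vmax)·(1/[S]) + 1/Vmax. The two points give (1/[S], 1/v) = (0.2457, 0.1751) and (0.006494, 0.03559).
Slope = (0.1751 − 0.03559)/(0.2457 − 0.006494) = 0.5834; intercept = 0.1751 − 0.5834×0.2457 = 0.03180.
Vmax = 1/intercept = 31.4 mM/s; Km = slope × Vmax = 0.5834 × 31.4 = 18.3 nM.

31.4 mM/s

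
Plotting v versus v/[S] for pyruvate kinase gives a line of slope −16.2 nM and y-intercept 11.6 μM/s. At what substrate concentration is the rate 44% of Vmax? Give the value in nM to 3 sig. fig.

12.7 nM

The Eadie–Hofstee slope gives Km = 16.2 nM (slope = −Km).
v/Vmax = [S]/(Km+[S]) = 0.44 ⇒ [S] = Km·0.44/(1−0.44) = 16.2 × 0.7857 = 12.7 nM.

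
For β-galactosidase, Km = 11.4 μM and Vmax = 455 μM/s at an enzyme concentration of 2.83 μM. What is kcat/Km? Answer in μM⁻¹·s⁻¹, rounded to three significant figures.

kcat = Vmax/[E]total = 455/2.83 = 161 s⁻¹.
kcat/Km = 161/11.4 = 14.1 μM⁻¹·s⁻¹.

14.1 μM⁻¹·s⁻¹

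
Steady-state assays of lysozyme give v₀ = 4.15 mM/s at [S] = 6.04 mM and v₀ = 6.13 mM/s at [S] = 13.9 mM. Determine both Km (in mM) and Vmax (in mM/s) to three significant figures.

From v = Vmax[S]/(Km+[S]), each point gives Vmax = v(Km+[S])/[S].
Equating: 4.15(Km+6.04)/6.04 = 6.13(Km+13.9)/13.9.
0.6871·Km + 4.15 = 0.4410·Km + 6.13, so (0.6871 − 0.4410)·Km = 6.13 − 4.15.
Km = 1.980/0.2461 = 8.05 mM; then Vmax = 4.15(8.05+6.04)/6.04 = 9.68 mM/s.

Km = 8.05 mM; Vmax = 9.68 mM/s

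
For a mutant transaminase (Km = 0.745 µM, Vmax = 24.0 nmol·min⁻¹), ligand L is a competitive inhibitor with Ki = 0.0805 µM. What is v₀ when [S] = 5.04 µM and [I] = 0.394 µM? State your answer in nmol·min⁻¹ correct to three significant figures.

With α = 1 + [I]/Ki = 1 + 0.394/0.0805 = 5.894, the competitive rate law is v = Vmax[S] / (αKm + [S]).
v = 24.0×5.04 / (5.894×0.745 + 5.04) = 121.0/9.431 = 12.8 nmol·min⁻¹.

12.8 nmol·min⁻¹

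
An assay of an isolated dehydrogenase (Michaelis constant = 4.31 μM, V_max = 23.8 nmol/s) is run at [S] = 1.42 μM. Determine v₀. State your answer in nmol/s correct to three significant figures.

[S]/(Km+[S]) = 1.42/5.730 = 0.2478, the fractional saturation.
v = 0.2478 × Vmax = 0.2478 × 23.8 = 5.90 nmol/s.

5.90 nmol/s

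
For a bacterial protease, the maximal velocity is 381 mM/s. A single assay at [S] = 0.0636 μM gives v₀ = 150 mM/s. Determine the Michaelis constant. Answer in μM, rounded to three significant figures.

v/Vmax = 150/381 = 0.3937 = [S]/(Km+[S]).
So Km + [S] = [S]/0.3937 = 0.1615 μM, giving Km = 0.1615 − 0.0636 = 0.0979 μM.

0.0979 μM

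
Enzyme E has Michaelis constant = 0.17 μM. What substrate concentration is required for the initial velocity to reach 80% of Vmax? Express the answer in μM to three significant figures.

0.680 μM

v/Vmax = [S]/(Km+[S]) = 0.8, so [S] = Km·0.8/(1 − 0.8) = 0.17 × 4.000.
[S] = 0.680 μM.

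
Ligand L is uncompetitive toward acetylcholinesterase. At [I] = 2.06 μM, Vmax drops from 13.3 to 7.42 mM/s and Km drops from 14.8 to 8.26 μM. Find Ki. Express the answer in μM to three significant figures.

2.60 μM

Uncompetitive: Vmax,app = Vmax/α (and Km,app = Km/α) with α = 1 + [I]/Ki.
α = Vmax/Vmax,app = 13.3/7.42 = 1.792.
Since α = 1 + [I]/Ki, [I]/Ki = 1.792 − 1 = 0.7925 and Ki = 2.06/0.7925 = 2.60 μM.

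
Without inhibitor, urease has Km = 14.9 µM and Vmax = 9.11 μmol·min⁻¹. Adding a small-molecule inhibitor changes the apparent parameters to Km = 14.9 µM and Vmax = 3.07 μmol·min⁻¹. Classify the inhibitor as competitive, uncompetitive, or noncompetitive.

Vmax decreases (9.11 → 3.07 μmol·min⁻¹) while Km is unchanged — pure noncompetitive inhibition.

noncompetitive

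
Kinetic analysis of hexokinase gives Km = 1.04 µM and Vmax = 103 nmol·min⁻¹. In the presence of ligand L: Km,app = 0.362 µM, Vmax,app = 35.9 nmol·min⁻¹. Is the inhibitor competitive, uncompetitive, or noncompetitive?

Both Km and Vmax decrease by the same factor (~2.87-fold) — characteristic of uncompetitive inhibition.

uncompetitive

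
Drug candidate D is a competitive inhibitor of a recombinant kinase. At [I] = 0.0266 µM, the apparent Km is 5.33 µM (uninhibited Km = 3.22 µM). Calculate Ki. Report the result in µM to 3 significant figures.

Competitive: Km,app = α·Km with α = 1 + [I]/Ki.
α = Km,app/Km = 5.33/3.22 = 1.655.
Ki = [I]/(α − 1) = 0.0266/0.6553 = 0.0406 µM.

0.0406 µM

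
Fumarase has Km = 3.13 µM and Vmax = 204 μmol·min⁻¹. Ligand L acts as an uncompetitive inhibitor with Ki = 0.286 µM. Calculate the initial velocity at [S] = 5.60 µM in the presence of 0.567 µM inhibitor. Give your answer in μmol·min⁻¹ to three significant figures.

With α = 1 + [I]/Ki = 1 + 0.567/0.286 = 2.983, the uncompetitive rate law is v = (Vmax/α)·[S] / (Km/α + [S]).
v = (204/2.983)×5.60 / (3.13/2.983 + 5.60) = 383.0/6.649 = 57.6 μmol·min⁻¹.

57.6 μmol·min⁻¹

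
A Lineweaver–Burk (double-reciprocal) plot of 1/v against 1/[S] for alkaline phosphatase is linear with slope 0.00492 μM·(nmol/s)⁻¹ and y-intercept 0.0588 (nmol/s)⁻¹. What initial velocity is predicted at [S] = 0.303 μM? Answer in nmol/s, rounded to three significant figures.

13.3 nmol/s

The y-intercept is 1/Vmax, so Vmax = 1/0.0588 = 17.0 nmol/s.
The slope is Km/Vmax, so Km = 0.00492 × 17.0 = 0.0837 μM.
Then v = 17.0 × 0.303/(0.0837 + 0.303) = 13.3 nmol/s.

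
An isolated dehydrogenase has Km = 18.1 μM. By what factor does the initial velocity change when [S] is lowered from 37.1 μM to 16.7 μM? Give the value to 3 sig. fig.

The fractional saturations are [S]/(Km+[S]) = 37.1/55.20 = 0.6721 and 16.7/34.80 = 0.4799.
v₂/v₁ is just their ratio: 0.4799/0.6721 = 0.714.

0.714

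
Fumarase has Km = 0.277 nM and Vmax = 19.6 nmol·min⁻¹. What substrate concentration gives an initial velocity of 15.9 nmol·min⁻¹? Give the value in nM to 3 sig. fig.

1.19 nM

Rearranging v = Vmax[S]/(Km+[S]) gives [S] = Km·v/(Vmax − v).
[S] = 0.277 × 15.9 / (19.6 − 15.9) = 4.404/3.700 = 1.19 nM.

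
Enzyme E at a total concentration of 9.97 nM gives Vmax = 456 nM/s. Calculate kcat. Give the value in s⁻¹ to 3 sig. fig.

45.7 s⁻¹

kcat = Vmax/[E]total = 456 nM/s / 9.97 nM = 45.7 s⁻¹.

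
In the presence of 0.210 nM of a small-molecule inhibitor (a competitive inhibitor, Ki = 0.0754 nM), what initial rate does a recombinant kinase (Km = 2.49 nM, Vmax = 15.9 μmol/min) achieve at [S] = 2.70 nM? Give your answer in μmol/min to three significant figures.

3.54 μmol/min

With α = 1 + [I]/Ki = 1 + 0.210/0.0754 = 3.785, the competitive rate law is v = Vmax[S] / (αKm + [S]).
v = 15.9×2.70 / (3.785×2.49 + 2.70) = 42.93/12.13 = 3.54 μmol/min.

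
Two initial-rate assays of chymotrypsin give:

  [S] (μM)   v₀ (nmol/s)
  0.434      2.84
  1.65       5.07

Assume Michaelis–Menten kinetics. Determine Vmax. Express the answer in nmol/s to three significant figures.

From v = Vmax[S]/(Km+[S]), each point gives Vmax = v(Km+[S])/[S].
Equating: 2.84(Km+0.434)/0.434 = 5.07(Km+1.65)/1.65.
6.544·Km + 2.84 = 3.073·Km + 5.07, so (6.544 − 3.073)·Km = 5.07 − 2.84.
Km = 2.230/3.471 = 0.642 μM; then Vmax = 2.84(0.642+0.434)/0.434 = 7.04 nmol/s.

7.04 nmol/s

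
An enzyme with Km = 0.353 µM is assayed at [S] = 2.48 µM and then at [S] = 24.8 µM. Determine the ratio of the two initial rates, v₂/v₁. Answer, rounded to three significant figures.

Since Vmax cancels, v₂/v₁ = [S]₂(Km+[S]₁) / [S]₁(Km+[S]₂).
= 24.8×(0.353+2.48) / (2.48×(0.353+24.8)) = 70.26/62.38 = 1.13.

1.13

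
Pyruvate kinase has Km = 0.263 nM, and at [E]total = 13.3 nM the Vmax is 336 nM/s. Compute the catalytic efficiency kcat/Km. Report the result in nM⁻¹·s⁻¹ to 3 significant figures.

kcat = Vmax/[E]total = 336/13.3 = 25.3 s⁻¹.
kcat/Km = 25.3/0.263 = 96.1 nM⁻¹·s⁻¹.

96.1 nM⁻¹·s⁻¹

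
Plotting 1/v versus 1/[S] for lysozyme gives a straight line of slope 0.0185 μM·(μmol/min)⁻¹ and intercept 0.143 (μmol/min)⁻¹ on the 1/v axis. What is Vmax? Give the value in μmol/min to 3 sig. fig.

6.99 μmol/min

The y-intercept of a Lineweaver–Burk plot equals 1/Vmax, so Vmax = 1/0.143 = 6.99 μmol/min.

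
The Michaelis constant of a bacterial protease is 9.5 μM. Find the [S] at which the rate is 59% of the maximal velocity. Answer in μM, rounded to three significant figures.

13.7 μM

v/Vmax = [S]/(Km+[S]) = 0.59, so [S] = Km·0.59/(1 − 0.59) = 9.5 × 1.439.
[S] = 13.7 μM.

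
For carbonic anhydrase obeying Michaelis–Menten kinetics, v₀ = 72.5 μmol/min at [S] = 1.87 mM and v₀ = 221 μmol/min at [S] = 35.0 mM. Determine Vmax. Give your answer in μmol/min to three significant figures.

250 μmol/min

From v = Vmax[S]/(Km+[S]), each point gives Vmax = v(Km+[S])/[S].
Equating: 72.5(Km+1.87)/1.87 = 221(Km+35.0)/35.0.
38.77·Km + 72.5 = 6.314·Km + 221, so (38.77 − 6.314)·Km = 221 − 72.5.
Km = 148.5/32.46 = 4.58 mM; then Vmax = 72.5(4.58+1.87)/1.87 = 250 μmol/min.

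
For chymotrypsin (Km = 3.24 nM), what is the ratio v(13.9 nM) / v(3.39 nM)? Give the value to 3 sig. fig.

Since Vmax cancels, v₂/v₁ = [S]₂(Km+[S]₁) / [S]₁(Km+[S]₂).
= 13.9×(3.24+3.39) / (3.39×(3.24+13.9)) = 92.16/58.10 = 1.59.

1.59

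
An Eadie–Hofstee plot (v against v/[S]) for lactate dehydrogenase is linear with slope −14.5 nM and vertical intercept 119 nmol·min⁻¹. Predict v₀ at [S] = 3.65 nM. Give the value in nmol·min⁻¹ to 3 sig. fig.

23.9 nmol·min⁻¹

In the Eadie–Hofstee form v = Vmax − Km·(v/[S]), the slope is −Km and the intercept is Vmax, so Km = 14.5 nM and Vmax = 119 nmol·min⁻¹.
v = 119 × 3.65/(14.5 + 3.65) = 23.9 nmol·min⁻¹.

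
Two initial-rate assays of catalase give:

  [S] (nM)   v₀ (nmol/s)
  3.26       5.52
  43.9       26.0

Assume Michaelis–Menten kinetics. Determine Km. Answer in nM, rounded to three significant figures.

18.6 nM

In reciprocal form, 1/v = (Km/Vmax)·(1/[S]) + 1/Vmax. The two points give (1/[S], 1/v) = (0.3067, 0.1812) and (0.02278, 0.03846).
Slope = (0.1812 − 0.03846)/(0.3067 − 0.02278) = 0.5025; intercept = 0.1812 − 0.5025×0.3067 = 0.02701.
Vmax = 1/intercept = 37.0 nmol/s; Km = slope × Vmax = 0.5025 × 37.0 = 18.6 nM.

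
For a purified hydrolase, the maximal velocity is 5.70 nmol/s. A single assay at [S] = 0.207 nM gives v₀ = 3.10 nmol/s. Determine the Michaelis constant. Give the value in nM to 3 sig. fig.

0.174 nM

v/Vmax = 3.10/5.70 = 0.5439 = [S]/(Km+[S]).
So Km + [S] = [S]/0.5439 = 0.3806 nM, giving Km = 0.3806 − 0.207 = 0.174 nM.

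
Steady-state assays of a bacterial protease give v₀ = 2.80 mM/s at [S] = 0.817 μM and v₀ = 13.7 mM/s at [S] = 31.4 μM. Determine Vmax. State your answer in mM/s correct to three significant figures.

15.3 mM/s

From v = Vmax[S]/(Km+[S]), each point gives Vmax = v(Km+[S])/[S].
Equating: 2.80(Km+0.817)/0.817 = 13.7(Km+31.4)/31.4.
3.427·Km + 2.80 = 0.4363·Km + 13.7, so (3.427 − 0.4363)·Km = 13.7 − 2.80.
Km = 10.90/2.991 = 3.64 μM; then Vmax = 2.80(3.64+0.817)/0.817 = 15.3 mM/s.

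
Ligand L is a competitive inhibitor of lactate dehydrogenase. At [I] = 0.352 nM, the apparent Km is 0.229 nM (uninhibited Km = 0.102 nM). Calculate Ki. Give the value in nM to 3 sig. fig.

Competitive: Km,app = α·Km with α = 1 + [I]/Ki.
α = Km,app/Km = 0.229/0.102 = 2.245.
Since α = 1 + [I]/Ki, [I]/Ki = 2.245 − 1 = 1.245 and Ki = 0.352/1.245 = 0.283 nM.

0.283 nM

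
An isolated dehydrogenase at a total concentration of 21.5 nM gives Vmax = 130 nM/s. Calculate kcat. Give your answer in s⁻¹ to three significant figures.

kcat = Vmax/[E]total = 130 nM/s / 21.5 nM = 6.05 s⁻¹.

6.05 s⁻¹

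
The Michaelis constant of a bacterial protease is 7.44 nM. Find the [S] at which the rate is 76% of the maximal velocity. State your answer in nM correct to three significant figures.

23.6 nM

v/Vmax = [S]/(Km+[S]) = 0.76, so [S] = Km·0.76/(1 − 0.76) = 7.44 × 3.167.
[S] = 23.6 nM.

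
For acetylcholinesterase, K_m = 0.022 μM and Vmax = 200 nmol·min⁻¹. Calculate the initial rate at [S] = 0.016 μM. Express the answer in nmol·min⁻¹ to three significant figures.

84.2 nmol·min⁻¹

[S]/(Km+[S]) = 0.016/0.03800 = 0.4211, the fractional saturation.
v = 0.4211 × Vmax = 0.4211 × 200 = 84.2 nmol·min⁻¹.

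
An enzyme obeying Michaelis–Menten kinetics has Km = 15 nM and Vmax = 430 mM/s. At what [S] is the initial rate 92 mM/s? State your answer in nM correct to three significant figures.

4.08 nM

The required fractional saturation is v/Vmax = 92/430 = 0.2140.
Then [S]/(Km+[S]) = 0.2140 ⇒ [S] = 15 × 0.2140/(1 − 0.2140) = 4.08 nM.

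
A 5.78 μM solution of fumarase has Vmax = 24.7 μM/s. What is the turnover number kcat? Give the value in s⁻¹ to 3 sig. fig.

4.27 s⁻¹

kcat = Vmax/[E]total = 24.7 μM/s / 5.78 μM = 4.27 s⁻¹.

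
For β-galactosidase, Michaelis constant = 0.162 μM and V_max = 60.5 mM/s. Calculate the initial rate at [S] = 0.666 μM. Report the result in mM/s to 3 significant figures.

[S]/(Km+[S]) = 0.666/0.8280 = 0.8043, the fractional saturation.
v = 0.8043 × Vmax = 0.8043 × 60.5 = 48.7 mM/s.

48.7 mM/s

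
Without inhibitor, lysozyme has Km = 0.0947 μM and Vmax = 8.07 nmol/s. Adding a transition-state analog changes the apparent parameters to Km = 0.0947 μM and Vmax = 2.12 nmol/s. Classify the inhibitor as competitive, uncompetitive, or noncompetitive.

noncompetitive

Vmax decreases (8.07 → 2.12 nmol/s) while Km is unchanged — pure noncompetitive inhibition.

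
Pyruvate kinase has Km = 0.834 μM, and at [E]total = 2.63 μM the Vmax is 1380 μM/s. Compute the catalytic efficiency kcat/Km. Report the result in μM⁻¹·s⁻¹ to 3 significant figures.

kcat = Vmax/[E]total = 1380/2.63 = 525 s⁻¹.
kcat/Km = 525/0.834 = 629 μM⁻¹·s⁻¹.

629 μM⁻¹·s⁻¹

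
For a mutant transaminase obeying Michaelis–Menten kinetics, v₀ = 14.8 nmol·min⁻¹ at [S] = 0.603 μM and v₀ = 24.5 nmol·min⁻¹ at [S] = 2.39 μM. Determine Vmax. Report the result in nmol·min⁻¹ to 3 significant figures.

In reciprocal form, 1/v = (Km/Vmax)·(1/[S]) + 1/Vmax. The two points give (1/[S], 1/v) = (1.658, 0.06757) and (0.4184, 0.04082).
Slope = (0.06757 − 0.04082)/(1.658 − 0.4184) = 0.02157; intercept = 0.06757 − 0.02157×1.658 = 0.03179.
Vmax = 1/intercept = 31.5 nmol·min⁻¹; Km = slope × Vmax = 0.02157 × 31.5 = 0.679 μM.

31.5 nmol·min⁻¹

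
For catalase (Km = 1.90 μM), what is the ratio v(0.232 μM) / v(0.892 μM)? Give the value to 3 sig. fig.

0.341

Since Vmax cancels, v₂/v₁ = [S]₂(Km+[S]₁) / [S]₁(Km+[S]₂).
= 0.232×(1.90+0.892) / (0.892×(1.90+0.232)) = 0.6477/1.902 = 0.341.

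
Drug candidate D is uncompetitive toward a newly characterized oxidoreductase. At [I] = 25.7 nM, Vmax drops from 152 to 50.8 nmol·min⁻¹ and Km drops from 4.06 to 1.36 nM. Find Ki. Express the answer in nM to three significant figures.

Uncompetitive: Vmax,app = Vmax/α (and Km,app = Km/α) with α = 1 + [I]/Ki.
α = Vmax/Vmax,app = 152/50.8 = 2.992.
Since α = 1 + [I]/Ki, [I]/Ki = 2.992 − 1 = 1.992 and Ki = 25.7/1.992 = 12.9 nM.

12.9 nM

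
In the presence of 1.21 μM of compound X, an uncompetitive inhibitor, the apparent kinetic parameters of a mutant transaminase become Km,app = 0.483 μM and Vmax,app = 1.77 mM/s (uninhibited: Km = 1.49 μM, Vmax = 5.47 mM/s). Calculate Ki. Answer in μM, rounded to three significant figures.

Uncompetitive: Vmax,app = Vmax/α (and Km,app = Km/α) with α = 1 + [I]/Ki.
α = Vmax/Vmax,app = 5.47/1.77 = 3.090.
Since α = 1 + [I]/Ki, [I]/Ki = 3.090 − 1 = 2.090 and Ki = 1.21/2.090 = 0.579 μM.

0.579 μM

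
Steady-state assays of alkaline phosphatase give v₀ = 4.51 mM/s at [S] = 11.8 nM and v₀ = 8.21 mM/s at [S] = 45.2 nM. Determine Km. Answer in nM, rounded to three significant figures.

From v = Vmax[S]/(Km+[S]), each point gives Vmax = v(Km+[S])/[S].
Equating: 4.51(Km+11.8)/11.8 = 8.21(Km+45.2)/45.2.
0.3822·Km + 4.51 = 0.1816·Km + 8.21, so (0.3822 − 0.1816)·Km = 8.21 − 4.51.
Km = 3.700/0.2006 = 18.4 nM; then Vmax = 4.51(18.4+11.8)/11.8 = 11.6 mM/s.

18.4 nM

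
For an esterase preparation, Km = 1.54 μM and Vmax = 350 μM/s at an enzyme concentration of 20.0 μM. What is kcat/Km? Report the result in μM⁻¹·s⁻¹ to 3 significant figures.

11.4 μM⁻¹·s⁻¹

kcat = Vmax/[E]total = 350/20.0 = 17.5 s⁻¹.
kcat/Km = 17.5/1.54 = 11.4 μM⁻¹·s⁻¹.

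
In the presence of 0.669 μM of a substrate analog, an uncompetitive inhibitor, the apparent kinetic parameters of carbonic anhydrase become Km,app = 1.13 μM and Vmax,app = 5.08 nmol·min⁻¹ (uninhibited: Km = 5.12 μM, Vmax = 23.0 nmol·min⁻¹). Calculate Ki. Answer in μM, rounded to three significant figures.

Uncompetitive: Vmax,app = Vmax/α (and Km,app = Km/α) with α = 1 + [I]/Ki.
α = Vmax/Vmax,app = 23.0/5.08 = 4.528.
Ki = [I]/(α − 1) = 0.669/3.528 = 0.190 μM.

0.190 μM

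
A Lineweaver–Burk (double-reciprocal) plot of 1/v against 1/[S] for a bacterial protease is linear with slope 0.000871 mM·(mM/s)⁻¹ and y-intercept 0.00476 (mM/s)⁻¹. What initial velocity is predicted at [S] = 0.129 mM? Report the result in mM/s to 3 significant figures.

The y-intercept is 1/Vmax, so Vmax = 1/0.00476 = 210 mM/s.
The slope is Km/Vmax, so Km = 0.000871 × 210 = 0.183 mM.
Then v = 210 × 0.129/(0.183 + 0.129) = 86.9 mM/s.

86.9 mM/s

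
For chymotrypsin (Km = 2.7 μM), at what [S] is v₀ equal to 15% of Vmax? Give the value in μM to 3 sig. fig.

0.476 μM

v/Vmax = [S]/(Km+[S]) = 0.15, so [S] = Km·0.15/(1 − 0.15) = 2.7 × 0.1765.
[S] = 0.476 μM.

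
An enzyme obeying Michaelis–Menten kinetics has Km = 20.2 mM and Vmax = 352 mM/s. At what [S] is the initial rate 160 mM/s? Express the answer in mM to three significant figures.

The required fractional saturation is v/Vmax = 160/352 = 0.4545.
Then [S]/(Km+[S]) = 0.4545 ⇒ [S] = 20.2 × 0.4545/(1 − 0.4545) = 16.8 mM.

16.8 mM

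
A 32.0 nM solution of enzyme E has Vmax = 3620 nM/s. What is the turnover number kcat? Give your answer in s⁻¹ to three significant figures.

kcat = Vmax/[E]total = 3620 nM/s / 32.0 nM = 113 s⁻¹.

113 s⁻¹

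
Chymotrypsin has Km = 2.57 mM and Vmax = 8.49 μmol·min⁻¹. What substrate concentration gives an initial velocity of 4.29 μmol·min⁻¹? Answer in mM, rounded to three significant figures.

Rearranging v = Vmax[S]/(Km+[S]) gives [S] = Km·v/(Vmax − v).
[S] = 2.57 × 4.29 / (8.49 − 4.29) = 11.03/4.200 = 2.63 mM.

2.63 mM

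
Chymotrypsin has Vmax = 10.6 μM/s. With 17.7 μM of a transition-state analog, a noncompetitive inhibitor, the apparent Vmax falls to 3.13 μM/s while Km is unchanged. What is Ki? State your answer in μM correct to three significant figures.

Noncompetitive: Vmax,app = Vmax/α with α = 1 + [I]/Ki.
α = Vmax/Vmax,app = 10.6/3.13 = 3.387.
Ki = [I]/(α − 1) = 17.7/2.387 = 7.42 μM.

7.42 μM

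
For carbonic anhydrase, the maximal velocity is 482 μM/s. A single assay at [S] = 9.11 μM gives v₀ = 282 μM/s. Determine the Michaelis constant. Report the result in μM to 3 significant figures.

From v = Vmax[S]/(Km+[S]), Km = [S](Vmax − v)/v.
Km = 9.11 × (482 − 282) / 282 = 1822/282 = 6.46 μM.

6.46 μM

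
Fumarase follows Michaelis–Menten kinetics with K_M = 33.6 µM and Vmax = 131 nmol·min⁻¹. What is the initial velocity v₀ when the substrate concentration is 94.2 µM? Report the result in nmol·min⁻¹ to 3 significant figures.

96.6 nmol·min⁻¹

v = Vmax·[S]/(Km + [S]) = 131 × 94.2 / (33.6 + 94.2)
  = 12340 / 127.8 = 96.6 nmol·min⁻¹.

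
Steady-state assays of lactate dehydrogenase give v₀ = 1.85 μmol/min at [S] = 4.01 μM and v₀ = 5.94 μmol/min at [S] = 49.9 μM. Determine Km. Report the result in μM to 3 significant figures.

11.9 μM

In reciprocal form, 1/v = (Km/Vmax)·(1/[S]) + 1/Vmax. The two points give (1/[S], 1/v) = (0.2494, 0.5405) and (0.02004, 0.1684).
Slope = (0.5405 − 0.1684)/(0.2494 − 0.02004) = 1.623; intercept = 0.5405 − 1.623×0.2494 = 0.1358.
Vmax = 1/intercept = 7.36 μmol/min; Km = slope × Vmax = 1.623 × 7.36 = 11.9 μM.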